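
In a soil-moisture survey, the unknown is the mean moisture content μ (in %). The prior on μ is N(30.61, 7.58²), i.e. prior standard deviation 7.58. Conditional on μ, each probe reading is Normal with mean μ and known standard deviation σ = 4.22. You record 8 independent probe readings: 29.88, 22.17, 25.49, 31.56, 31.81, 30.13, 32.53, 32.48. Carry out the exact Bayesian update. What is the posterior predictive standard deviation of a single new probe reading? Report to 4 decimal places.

4.4667

For Normal data with known variance σ², a Normal(μ₀, σ₀²) prior on μ is conjugate. Posterior precision = 1/σ₀² + n/σ²; posterior mean is the precision-weighted average of μ₀ and x̄.
σ₀² = 7.58² = 57.4564, σ² = 4.22² = 17.8084; σ² + n·σ₀² = 17.8084 + 8·57.4564 = 477.4596.
Posterior precision = 1/σ₀² + n/σ² = 1/57.4564 + 8/17.8084 = (σ² + n·σ₀²)/(σ₀²σ²) = 477.4596/(57.4564·17.8084); posterior variance σₙ² = σ₀²σ²/(σ² + n·σ₀²) = 57.4564·17.8084/477.4596 = 2.143022.
Predictive variance for one new observation = σₙ² + σ² = 57.4564·17.8084/477.4596 + 17.8084 = σ²·(σ₀² + 477.4596)/477.4596 = 17.8084·534.916/477.4596 = 19.951422; SD = √(17.8084·534.916/477.4596) = 4.4667.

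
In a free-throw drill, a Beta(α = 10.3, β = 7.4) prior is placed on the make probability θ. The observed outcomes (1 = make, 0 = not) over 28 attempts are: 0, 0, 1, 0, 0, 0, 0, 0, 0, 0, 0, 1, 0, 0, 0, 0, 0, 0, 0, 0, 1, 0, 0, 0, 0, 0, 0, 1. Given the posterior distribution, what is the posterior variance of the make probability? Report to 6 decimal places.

The Beta prior is conjugate to a Binomial/Bernoulli likelihood; the update adds successes to α and failures to β.
Posterior: Beta(α+k, β+n−k) = Beta(10.3+4, 7.4+24) = Beta(14.3, 31.4).
Var = αβ/((α+β)²(α+β+1)) = 14.3·31.4/(45.7²·46.7) = 0.004604.

0.004604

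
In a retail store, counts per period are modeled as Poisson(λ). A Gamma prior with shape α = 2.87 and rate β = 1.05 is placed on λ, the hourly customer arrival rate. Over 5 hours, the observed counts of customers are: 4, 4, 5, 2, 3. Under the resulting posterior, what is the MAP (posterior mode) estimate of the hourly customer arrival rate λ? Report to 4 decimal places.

With a Gamma(shape α, rate β) prior, the Poisson likelihood is conjugate: the posterior is Gamma(α + ΣXᵢ, β + n).
Sum of counts S = 18 over n = 5 hours.
Posterior: Gamma(α+S, β+n) = Gamma(2.87+18, 1.05+5) = Gamma(20.87, 6.05).
Mode of Gamma(α,β) for α≥1 is (α−1)/β = 19.87/6.05 = 3.2843.

3.2843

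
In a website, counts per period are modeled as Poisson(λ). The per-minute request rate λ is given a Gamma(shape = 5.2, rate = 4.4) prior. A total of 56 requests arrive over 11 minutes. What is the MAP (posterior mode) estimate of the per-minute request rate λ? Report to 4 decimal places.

3.9091

With a Gamma(shape α, rate β) prior, the Poisson likelihood is conjugate: the posterior is Gamma(α + ΣXᵢ, β + n).
Posterior: Gamma(α+S, β+n) = Gamma(5.2+56, 4.4+11) = Gamma(61.2, 15.4).
Mode of Gamma(α,β) for α≥1 is (α−1)/β = 60.2/15.4 = 3.9091.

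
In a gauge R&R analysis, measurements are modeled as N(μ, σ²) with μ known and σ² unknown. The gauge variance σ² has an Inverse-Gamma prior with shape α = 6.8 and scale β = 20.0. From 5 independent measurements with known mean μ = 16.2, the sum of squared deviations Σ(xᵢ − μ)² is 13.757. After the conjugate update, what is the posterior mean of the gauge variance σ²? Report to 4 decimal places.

3.2384

With known mean μ and an Inverse-Gamma(α, β) prior on σ², the Normal likelihood is conjugate: posterior is Inv-Gamma(α + n/2, β + Σ(xᵢ−μ)²/2).
Posterior: Inv-Gamma(6.8 + 5/2, 20.0 + 13.757/2) = Inv-Gamma(9.30, 26.8785).
E[σ²|data] = β/(α−1) = 26.8785/8.30 = 3.2384.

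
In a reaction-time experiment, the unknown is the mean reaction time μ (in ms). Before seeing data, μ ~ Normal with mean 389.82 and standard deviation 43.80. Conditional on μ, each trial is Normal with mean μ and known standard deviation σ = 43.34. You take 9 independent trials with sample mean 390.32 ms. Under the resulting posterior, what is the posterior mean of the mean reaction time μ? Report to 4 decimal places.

For Normal data with known variance σ², a Normal(μ₀, σ₀²) prior on μ is conjugate. Posterior precision = 1/σ₀² + n/σ²; posterior mean is the precision-weighted average of μ₀ and x̄.
n·x̄ = 9·390.32 = 3512.88.
σ₀² = 43.80² = 1918.44, σ² = 43.34² = 1878.3556; σ² + n·σ₀² = 1878.3556 + 9·1918.44 = 19144.3156.
Posterior mean = (μ₀/σ₀² + n·x̄/σ²)/(1/σ₀² + n/σ²) = (σ²·μ₀ + σ₀²·n·x̄)/(σ² + n·σ₀²) = (1878.3556·389.82 + 1918.44·3512.88)/19144.3156 = 7471470.087192/19144.3156 = 390.2709.

390.2709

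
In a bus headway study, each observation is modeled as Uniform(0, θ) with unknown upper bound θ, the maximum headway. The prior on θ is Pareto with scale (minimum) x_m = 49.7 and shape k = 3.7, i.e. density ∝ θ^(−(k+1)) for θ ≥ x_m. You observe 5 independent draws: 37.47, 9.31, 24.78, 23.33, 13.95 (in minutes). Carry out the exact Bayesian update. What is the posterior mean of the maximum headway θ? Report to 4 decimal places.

A Pareto(scale x_m, shape k) prior on the upper bound θ of Uniform(0, θ) is conjugate: posterior is Pareto(max(x_m, max xᵢ), k + n).
Sample maximum = 37.47; prior scale x_m = 49.7 → posterior scale = max = 49.70.
Posterior shape = 3.7 + 5 = 8.7.
E[θ|data] = k·x_m/(k−1) = 8.7·49.70/7.7 = 56.1545.

56.1545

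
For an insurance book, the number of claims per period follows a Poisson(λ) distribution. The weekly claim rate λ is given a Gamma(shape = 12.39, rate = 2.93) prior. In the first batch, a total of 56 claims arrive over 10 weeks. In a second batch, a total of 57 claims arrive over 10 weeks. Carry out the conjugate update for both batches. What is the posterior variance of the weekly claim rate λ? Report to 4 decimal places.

0.2385

With a Gamma(shape α, rate β) prior, the Poisson likelihood is conjugate: the posterior is Gamma(α + ΣXᵢ, β + n).
After batch 1: Gamma(α+S, β+n) = Gamma(12.39+56, 2.93+10) = Gamma(68.39, 12.93).
After batch 2: Gamma(α+S, β+n) = Gamma(68.39+57, 12.93+10) = Gamma(125.39, 22.93).
Var = α/β² = 125.39/22.93² = 0.2385.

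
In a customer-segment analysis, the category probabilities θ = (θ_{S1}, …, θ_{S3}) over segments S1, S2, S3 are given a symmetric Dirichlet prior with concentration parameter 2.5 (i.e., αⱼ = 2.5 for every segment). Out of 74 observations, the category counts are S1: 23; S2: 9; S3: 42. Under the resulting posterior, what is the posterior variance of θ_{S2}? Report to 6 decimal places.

The Dirichlet prior is conjugate to the Multinomial likelihood: each posterior αⱼ = prior αⱼ + observed count nⱼ.
Posterior concentration: (25.5, 11.5, 44.5), total = 81.5.
Var[θ_j] = α_j(Σα−α_j)/((Σα)²(Σα+1)) = 11.5·70.0/(81.5²·82.5) = 0.001469.

0.001469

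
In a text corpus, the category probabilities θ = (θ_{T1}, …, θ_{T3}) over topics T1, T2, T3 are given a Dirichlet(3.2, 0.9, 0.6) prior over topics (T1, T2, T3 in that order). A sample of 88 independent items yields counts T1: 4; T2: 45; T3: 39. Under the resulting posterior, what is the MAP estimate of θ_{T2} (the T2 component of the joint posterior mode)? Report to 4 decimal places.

0.5006

The Dirichlet prior is conjugate to the Multinomial likelihood: each posterior αⱼ = prior αⱼ + observed count nⱼ.
Posterior concentration: (7.2, 45.9, 39.6), total = 92.7.
Joint mode component: (α_{T2}−1)/(Σα−K) = 44.9/89.7 = 0.5006.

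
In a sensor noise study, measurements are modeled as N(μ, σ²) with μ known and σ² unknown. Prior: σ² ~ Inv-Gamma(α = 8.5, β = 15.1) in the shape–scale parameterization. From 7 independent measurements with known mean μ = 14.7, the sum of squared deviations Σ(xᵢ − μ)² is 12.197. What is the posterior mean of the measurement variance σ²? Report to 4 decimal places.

1.9271

With known mean μ and an Inverse-Gamma(α, β) prior on σ², the Normal likelihood is conjugate: posterior is Inv-Gamma(α + n/2, β + Σ(xᵢ−μ)²/2).
Posterior: Inv-Gamma(8.5 + 7/2, 15.1 + 12.197/2) = Inv-Gamma(12.00, 21.1985).
E[σ²|data] = β/(α−1) = 21.1985/11.00 = 1.9271.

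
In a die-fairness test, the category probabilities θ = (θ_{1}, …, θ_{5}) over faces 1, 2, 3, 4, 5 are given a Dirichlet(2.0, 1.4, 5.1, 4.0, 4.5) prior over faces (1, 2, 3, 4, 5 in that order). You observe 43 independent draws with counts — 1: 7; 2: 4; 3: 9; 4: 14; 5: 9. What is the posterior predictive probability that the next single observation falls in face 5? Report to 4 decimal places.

The Dirichlet prior is conjugate to the Multinomial likelihood: each posterior αⱼ = prior αⱼ + observed count nⱼ.
Posterior concentration: (9.0, 5.4, 14.1, 18.0, 13.5), total = 60.0.
P(next = 5 | data) = α_{5}/Σα = 0.2250.

0.2250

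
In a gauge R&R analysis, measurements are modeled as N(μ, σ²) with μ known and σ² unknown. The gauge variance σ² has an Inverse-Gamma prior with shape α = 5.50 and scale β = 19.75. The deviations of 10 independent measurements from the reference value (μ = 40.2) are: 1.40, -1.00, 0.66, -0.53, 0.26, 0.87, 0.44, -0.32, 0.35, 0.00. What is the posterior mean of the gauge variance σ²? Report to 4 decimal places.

2.3379

With known mean μ and an Inverse-Gamma(α, β) prior on σ², the Normal likelihood is conjugate: posterior is Inv-Gamma(α + n/2, β + Σ(xᵢ−μ)²/2).
Σ(xᵢ−μ)² = (1.40)² + (-1.00)² + (0.66)² + (-0.53)² + (0.26)² + (0.87)² + (0.44)² + (-0.32)² + (0.35)² + (0.00)² = 4.9195.
Posterior: Inv-Gamma(5.50 + 10/2, 19.75 + 4.9195/2) = Inv-Gamma(10.50, 22.20975).
E[σ²|data] = β/(α−1) = 22.20975/9.50 = 2.3379.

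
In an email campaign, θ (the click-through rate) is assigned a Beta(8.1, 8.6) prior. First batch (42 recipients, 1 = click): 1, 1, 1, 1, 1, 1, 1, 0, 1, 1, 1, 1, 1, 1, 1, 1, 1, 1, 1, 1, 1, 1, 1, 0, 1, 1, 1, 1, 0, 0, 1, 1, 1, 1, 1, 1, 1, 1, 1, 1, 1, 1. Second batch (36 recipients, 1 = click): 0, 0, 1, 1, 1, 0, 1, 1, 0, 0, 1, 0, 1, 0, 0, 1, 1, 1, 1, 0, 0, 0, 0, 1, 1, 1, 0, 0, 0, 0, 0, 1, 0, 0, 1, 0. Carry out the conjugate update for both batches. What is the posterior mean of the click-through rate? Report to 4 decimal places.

0.6558

The Beta prior is conjugate to a Binomial/Bernoulli likelihood; the update adds successes to α and failures to β.
After batch 1: Beta(8.1+38, 8.6+4) = Beta(46.1, 12.6).
After batch 2: Beta(46.1+16, 12.6+20) = Beta(62.1, 32.6).
Posterior mean = α/(α+β) = 62.1/94.7 = 0.6558.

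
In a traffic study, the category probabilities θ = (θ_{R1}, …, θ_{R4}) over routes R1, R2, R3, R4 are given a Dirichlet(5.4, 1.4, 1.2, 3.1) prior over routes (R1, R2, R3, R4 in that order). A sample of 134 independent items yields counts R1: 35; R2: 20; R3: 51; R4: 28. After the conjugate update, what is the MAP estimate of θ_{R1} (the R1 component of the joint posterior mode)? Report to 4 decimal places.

The Dirichlet prior is conjugate to the Multinomial likelihood: each posterior αⱼ = prior αⱼ + observed count nⱼ.
Posterior concentration: (40.4, 21.4, 52.2, 31.1), total = 145.1.
Joint mode component: (α_{R1}−1)/(Σα−K) = 39.4/141.1 = 0.2792.

0.2792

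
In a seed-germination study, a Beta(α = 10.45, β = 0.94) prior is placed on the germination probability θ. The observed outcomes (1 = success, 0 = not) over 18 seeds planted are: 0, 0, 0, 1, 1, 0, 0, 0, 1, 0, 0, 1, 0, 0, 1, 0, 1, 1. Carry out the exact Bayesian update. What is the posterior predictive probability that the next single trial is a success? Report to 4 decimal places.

0.5937

The Beta prior is conjugate to a Binomial/Bernoulli likelihood; the update adds successes to α and failures to β.
Posterior: Beta(α+k, β+n−k) = Beta(10.45+7, 0.94+11) = Beta(17.45, 11.94).
For a single future Bernoulli trial, P(success | data) = α/(α+β) = 0.5937.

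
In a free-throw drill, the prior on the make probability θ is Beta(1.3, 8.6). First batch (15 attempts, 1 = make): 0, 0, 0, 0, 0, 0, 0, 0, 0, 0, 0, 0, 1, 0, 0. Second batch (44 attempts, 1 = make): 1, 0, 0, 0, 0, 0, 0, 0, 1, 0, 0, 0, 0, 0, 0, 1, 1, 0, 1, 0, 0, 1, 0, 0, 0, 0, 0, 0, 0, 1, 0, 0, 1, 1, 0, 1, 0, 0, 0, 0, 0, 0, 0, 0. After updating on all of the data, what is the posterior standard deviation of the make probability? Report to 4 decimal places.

0.0458

The Beta prior is conjugate to a Binomial/Bernoulli likelihood; the update adds successes to α and failures to β.
After batch 1: Beta(1.3+1, 8.6+14) = Beta(2.3, 22.6).
After batch 2: Beta(2.3+10, 22.6+34) = Beta(12.3, 56.6).
Var = αβ/((α+β)²(α+β+1)) = 12.3·56.6/(68.9²·69.9) = 0.00209800; SD = √0.00209800 = 0.0458.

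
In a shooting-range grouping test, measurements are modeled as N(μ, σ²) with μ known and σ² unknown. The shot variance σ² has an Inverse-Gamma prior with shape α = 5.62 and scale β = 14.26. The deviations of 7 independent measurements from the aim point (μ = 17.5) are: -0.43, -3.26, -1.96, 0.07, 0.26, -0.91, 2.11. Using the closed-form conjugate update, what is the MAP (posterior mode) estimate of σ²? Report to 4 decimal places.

With known mean μ and an Inverse-Gamma(α, β) prior on σ², the Normal likelihood is conjugate: posterior is Inv-Gamma(α + n/2, β + Σ(xᵢ−μ)²/2).
Σ(xᵢ−μ)² = (-0.43)² + (-3.26)² + (-1.96)² + (0.07)² + (0.26)² + (-0.91)² + (2.11)² = 20.0068.
Posterior: Inv-Gamma(5.62 + 7/2, 14.26 + 20.0068/2) = Inv-Gamma(9.12, 24.26340).
Mode = β/(α+1) = 24.26340/10.12 = 2.3976.

2.3976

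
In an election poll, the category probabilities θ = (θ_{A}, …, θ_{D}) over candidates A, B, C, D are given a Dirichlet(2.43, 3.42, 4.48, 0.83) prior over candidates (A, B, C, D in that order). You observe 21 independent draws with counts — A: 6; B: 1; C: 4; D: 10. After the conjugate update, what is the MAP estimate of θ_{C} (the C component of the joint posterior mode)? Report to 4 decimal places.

0.2656

The Dirichlet prior is conjugate to the Multinomial likelihood: each posterior αⱼ = prior αⱼ + observed count nⱼ.
Posterior concentration: (8.43, 4.42, 8.48, 10.83), total = 32.16.
Joint mode component: (α_{C}−1)/(Σα−K) = 7.48/28.16 = 0.2656.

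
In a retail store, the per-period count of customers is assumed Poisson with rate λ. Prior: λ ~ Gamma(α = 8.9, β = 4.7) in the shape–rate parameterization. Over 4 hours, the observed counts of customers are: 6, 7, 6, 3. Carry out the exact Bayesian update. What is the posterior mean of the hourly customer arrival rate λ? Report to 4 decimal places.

3.5517

With a Gamma(shape α, rate β) prior, the Poisson likelihood is conjugate: the posterior is Gamma(α + ΣXᵢ, β + n).
Sum of counts S = 22 over n = 4 hours.
Posterior: Gamma(α+S, β+n) = Gamma(8.9+22, 4.7+4) = Gamma(30.9, 8.7).
Posterior mean = α/β = 30.9/8.7 = 3.5517.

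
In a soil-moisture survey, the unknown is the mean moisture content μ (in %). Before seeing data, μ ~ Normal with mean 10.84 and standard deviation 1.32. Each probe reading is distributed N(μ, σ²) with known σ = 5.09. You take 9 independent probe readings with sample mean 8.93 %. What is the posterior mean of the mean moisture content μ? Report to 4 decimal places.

10.1198

For Normal data with known variance σ², a Normal(μ₀, σ₀²) prior on μ is conjugate. Posterior precision = 1/σ₀² + n/σ²; posterior mean is the precision-weighted average of μ₀ and x̄.
n·x̄ = 9·8.93 = 80.37.
σ₀² = 1.32² = 1.7424, σ² = 5.09² = 25.9081; σ² + n·σ₀² = 25.9081 + 9·1.7424 = 41.5897.
Posterior mean = (μ₀/σ₀² + n·x̄/σ²)/(1/σ₀² + n/σ²) = (σ²·μ₀ + σ₀²·n·x̄)/(σ² + n·σ₀²) = (25.9081·10.84 + 1.7424·80.37)/41.5897 = 420.880492/41.5897 = 10.1198.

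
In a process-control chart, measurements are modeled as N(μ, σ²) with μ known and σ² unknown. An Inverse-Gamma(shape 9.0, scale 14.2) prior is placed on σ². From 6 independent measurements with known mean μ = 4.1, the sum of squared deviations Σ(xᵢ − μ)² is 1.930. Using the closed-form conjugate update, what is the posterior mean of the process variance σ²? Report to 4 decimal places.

With known mean μ and an Inverse-Gamma(α, β) prior on σ², the Normal likelihood is conjugate: posterior is Inv-Gamma(α + n/2, β + Σ(xᵢ−μ)²/2).
Posterior: Inv-Gamma(9.0 + 6/2, 14.2 + 1.930/2) = Inv-Gamma(12.00, 15.1650).
E[σ²|data] = β/(α−1) = 15.1650/11.00 = 1.3786.

1.3786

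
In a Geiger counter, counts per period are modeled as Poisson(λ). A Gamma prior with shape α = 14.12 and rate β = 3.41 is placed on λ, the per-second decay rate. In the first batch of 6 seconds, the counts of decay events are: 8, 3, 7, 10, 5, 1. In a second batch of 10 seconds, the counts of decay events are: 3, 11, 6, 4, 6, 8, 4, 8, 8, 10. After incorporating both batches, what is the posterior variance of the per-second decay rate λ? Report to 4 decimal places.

With a Gamma(shape α, rate β) prior, the Poisson likelihood is conjugate: the posterior is Gamma(α + ΣXᵢ, β + n).
Batch 1: sum of counts S = 34 over n = 6 seconds.
After batch 1: Gamma(α+S, β+n) = Gamma(14.12+34, 3.41+6) = Gamma(48.12, 9.41).
Batch 2: sum of counts S = 68 over n = 10 seconds.
After batch 2: Gamma(α+S, β+n) = Gamma(48.12+68, 9.41+10) = Gamma(116.12, 19.41).
Var = α/β² = 116.12/19.41² = 0.3082.

0.3082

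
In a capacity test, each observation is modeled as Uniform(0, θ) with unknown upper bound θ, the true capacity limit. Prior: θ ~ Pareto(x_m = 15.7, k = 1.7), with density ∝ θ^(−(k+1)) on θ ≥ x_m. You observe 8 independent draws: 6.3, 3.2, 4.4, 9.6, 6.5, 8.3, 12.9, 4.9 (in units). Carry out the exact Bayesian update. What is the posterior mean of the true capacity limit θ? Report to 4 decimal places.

17.5046

A Pareto(scale x_m, shape k) prior on the upper bound θ of Uniform(0, θ) is conjugate: posterior is Pareto(max(x_m, max xᵢ), k + n).
Sample maximum = 12.9; prior scale x_m = 15.7 → posterior scale = max = 15.7.
Posterior shape = 1.7 + 8 = 9.7.
E[θ|data] = k·x_m/(k−1) = 9.7·15.7/8.7 = 17.5046.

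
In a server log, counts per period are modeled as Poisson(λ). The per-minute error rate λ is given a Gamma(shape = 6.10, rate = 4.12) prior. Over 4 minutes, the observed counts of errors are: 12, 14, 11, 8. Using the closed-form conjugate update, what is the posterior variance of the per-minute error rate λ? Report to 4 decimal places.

0.7750

With a Gamma(shape α, rate β) prior, the Poisson likelihood is conjugate: the posterior is Gamma(α + ΣXᵢ, β + n).
Sum of counts S = 45 over n = 4 minutes.
Posterior: Gamma(α+S, β+n) = Gamma(6.10+45, 4.12+4) = Gamma(51.10, 8.12).
Var = α/β² = 51.10/8.12² = 0.7750.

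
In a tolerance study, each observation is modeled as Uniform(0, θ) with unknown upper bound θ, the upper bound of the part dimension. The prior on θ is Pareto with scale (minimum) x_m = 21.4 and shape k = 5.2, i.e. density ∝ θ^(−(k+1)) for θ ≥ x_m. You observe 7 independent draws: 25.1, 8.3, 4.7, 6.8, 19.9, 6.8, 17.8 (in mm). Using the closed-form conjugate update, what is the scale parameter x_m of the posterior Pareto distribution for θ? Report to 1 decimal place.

A Pareto(scale x_m, shape k) prior on the upper bound θ of Uniform(0, θ) is conjugate: posterior is Pareto(max(x_m, max xᵢ), k + n).
Sample maximum = 25.1; prior scale x_m = 21.4 → posterior scale = max = 25.1.
Posterior shape = 5.2 + 7 = 12.2.
Posterior scale x_m = 25.1.

25.1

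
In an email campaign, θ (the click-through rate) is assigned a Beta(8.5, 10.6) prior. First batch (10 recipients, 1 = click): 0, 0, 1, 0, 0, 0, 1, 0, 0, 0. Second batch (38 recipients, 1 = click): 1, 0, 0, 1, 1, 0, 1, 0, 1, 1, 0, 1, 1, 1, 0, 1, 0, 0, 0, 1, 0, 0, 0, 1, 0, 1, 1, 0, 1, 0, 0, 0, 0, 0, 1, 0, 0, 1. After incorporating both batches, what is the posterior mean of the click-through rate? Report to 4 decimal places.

The Beta prior is conjugate to a Binomial/Bernoulli likelihood; the update adds successes to α and failures to β.
After batch 1: Beta(8.5+2, 10.6+8) = Beta(10.5, 18.6).
After batch 2: Beta(10.5+17, 18.6+21) = Beta(27.5, 39.6).
Posterior mean = α/(α+β) = 27.5/67.1 = 0.4098.

0.4098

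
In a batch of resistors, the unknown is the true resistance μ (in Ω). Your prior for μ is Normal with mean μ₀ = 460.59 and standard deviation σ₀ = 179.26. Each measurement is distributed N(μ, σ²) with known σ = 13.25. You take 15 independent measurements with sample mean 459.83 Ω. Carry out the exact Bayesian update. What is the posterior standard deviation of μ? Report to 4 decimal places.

3.4205

For Normal data with known variance σ², a Normal(μ₀, σ₀²) prior on μ is conjugate. Posterior precision = 1/σ₀² + n/σ²; posterior mean is the precision-weighted average of μ₀ and x̄.
σ₀² = 179.26² = 32134.1476, σ² = 13.25² = 175.5625; σ² + n·σ₀² = 175.5625 + 15·32134.1476 = 482187.7765.
Posterior precision = 1/σ₀² + n/σ² = 1/32134.1476 + 15/175.5625 = (σ² + n·σ₀²)/(σ₀²σ²) = 482187.7765/(32134.1476·175.5625); posterior variance σₙ² = σ₀²σ²/(σ² + n·σ₀²) = 32134.1476·175.5625/482187.7765 = 11.699905.
Posterior SD = √σₙ² = √(32134.1476·175.5625/482187.7765) = 3.4205.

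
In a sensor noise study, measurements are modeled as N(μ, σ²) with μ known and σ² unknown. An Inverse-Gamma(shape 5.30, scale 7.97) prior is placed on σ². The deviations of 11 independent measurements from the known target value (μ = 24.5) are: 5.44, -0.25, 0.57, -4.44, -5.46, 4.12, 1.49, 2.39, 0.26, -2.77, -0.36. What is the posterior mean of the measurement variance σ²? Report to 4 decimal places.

With known mean μ and an Inverse-Gamma(α, β) prior on σ², the Normal likelihood is conjugate: posterior is Inv-Gamma(α + n/2, β + Σ(xᵢ−μ)²/2).
Σ(xᵢ−μ)² = (5.44)² + (-0.25)² + (0.57)² + (-4.44)² + (-5.46)² + (4.12)² + (1.49)² + (2.39)² + (0.26)² + (-2.77)² + (-0.36)² = 112.2829.
Posterior: Inv-Gamma(5.30 + 11/2, 7.97 + 112.2829/2) = Inv-Gamma(10.80, 64.11145).
E[σ²|data] = β/(α−1) = 64.11145/9.80 = 6.5420.

6.5420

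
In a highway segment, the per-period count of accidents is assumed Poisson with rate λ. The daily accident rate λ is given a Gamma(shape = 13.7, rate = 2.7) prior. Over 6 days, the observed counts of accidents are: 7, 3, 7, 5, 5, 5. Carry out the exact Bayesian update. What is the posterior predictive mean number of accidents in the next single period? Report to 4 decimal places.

With a Gamma(shape α, rate β) prior, the Poisson likelihood is conjugate: the posterior is Gamma(α + ΣXᵢ, β + n).
Sum of counts S = 32 over n = 6 days.
Posterior: Gamma(α+S, β+n) = Gamma(13.7+32, 2.7+6) = Gamma(45.7, 8.7).
The predictive distribution for one future period is NegBinom with mean α/β = 5.2529.

5.2529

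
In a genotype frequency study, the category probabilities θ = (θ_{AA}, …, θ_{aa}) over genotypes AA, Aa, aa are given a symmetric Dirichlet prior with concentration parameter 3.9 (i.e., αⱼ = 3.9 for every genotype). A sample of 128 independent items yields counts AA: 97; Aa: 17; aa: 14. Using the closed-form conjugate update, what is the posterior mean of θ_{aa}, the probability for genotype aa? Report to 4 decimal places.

0.1281

The Dirichlet prior is conjugate to the Multinomial likelihood: each posterior αⱼ = prior αⱼ + observed count nⱼ.
Posterior concentration: (100.9, 20.9, 17.9), total = 139.7.
E[θ_{aa}|data] = α_{aa}/Σα = 17.9/139.7 = 0.1281.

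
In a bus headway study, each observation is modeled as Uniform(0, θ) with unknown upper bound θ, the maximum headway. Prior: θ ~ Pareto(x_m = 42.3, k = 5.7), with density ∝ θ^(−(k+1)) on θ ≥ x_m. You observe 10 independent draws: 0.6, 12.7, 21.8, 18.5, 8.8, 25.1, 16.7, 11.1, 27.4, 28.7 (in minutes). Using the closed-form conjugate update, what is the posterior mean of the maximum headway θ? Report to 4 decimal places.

A Pareto(scale x_m, shape k) prior on the upper bound θ of Uniform(0, θ) is conjugate: posterior is Pareto(max(x_m, max xᵢ), k + n).
Sample maximum = 28.7; prior scale x_m = 42.3 → posterior scale = max = 42.3.
Posterior shape = 5.7 + 10 = 15.7.
E[θ|data] = k·x_m/(k−1) = 15.7·42.3/14.7 = 45.1776.

45.1776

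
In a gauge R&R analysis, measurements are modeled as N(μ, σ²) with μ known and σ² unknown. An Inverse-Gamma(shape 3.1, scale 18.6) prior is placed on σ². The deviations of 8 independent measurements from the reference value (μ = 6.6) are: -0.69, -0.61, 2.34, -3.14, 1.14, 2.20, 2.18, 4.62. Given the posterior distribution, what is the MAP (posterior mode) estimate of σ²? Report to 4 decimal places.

5.2852

With known mean μ and an Inverse-Gamma(α, β) prior on σ², the Normal likelihood is conjugate: posterior is Inv-Gamma(α + n/2, β + Σ(xᵢ−μ)²/2).
Σ(xᵢ−μ)² = (-0.69)² + (-0.61)² + (2.34)² + (-3.14)² + (1.14)² + (2.20)² + (2.18)² + (4.62)² = 48.4198.
Posterior: Inv-Gamma(3.1 + 8/2, 18.6 + 48.4198/2) = Inv-Gamma(7.10, 42.80990).
Mode = β/(α+1) = 42.80990/8.10 = 5.2852.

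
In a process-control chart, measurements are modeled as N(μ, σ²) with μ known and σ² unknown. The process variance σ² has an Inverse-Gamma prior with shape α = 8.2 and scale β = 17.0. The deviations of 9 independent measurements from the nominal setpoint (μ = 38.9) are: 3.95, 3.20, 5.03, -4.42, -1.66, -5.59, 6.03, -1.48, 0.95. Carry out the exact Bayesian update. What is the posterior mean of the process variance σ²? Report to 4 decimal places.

With known mean μ and an Inverse-Gamma(α, β) prior on σ², the Normal likelihood is conjugate: posterior is Inv-Gamma(α + n/2, β + Σ(xᵢ−μ)²/2).
Σ(xᵢ−μ)² = (3.95)² + (3.20)² + (5.03)² + (-4.42)² + (-1.66)² + (-5.59)² + (6.03)² + (-1.48)² + (0.95)² = 144.1373.
Posterior: Inv-Gamma(8.2 + 9/2, 17.0 + 144.1373/2) = Inv-Gamma(12.70, 89.06865).
E[σ²|data] = β/(α−1) = 89.06865/11.70 = 7.6127.

7.6127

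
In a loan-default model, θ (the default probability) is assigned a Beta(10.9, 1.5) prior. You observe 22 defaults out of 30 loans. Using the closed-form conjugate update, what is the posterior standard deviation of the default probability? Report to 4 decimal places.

The Beta prior is conjugate to a Binomial/Bernoulli likelihood; the update adds successes to α and failures to β.
Posterior: Beta(α+k, β+n−k) = Beta(10.9+22, 1.5+8) = Beta(32.9, 9.5).
Var = αβ/((α+β)²(α+β+1)) = 32.9·9.5/(42.4²·43.4) = 0.00400588; SD = √0.00400588 = 0.0633.

0.0633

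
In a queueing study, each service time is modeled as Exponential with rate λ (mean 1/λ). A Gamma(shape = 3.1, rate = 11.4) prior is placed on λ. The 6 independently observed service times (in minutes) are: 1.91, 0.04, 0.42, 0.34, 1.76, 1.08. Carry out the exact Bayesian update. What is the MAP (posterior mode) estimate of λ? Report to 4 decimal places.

With a Gamma(shape α, rate β) prior on the exponential rate λ, the posterior after n observations with total T = Σxᵢ is Gamma(α+n, β+T).
Sum of observations T = 5.55 minutes; n = 6.
Posterior: Gamma(3.1+6, 11.4+5.55) = Gamma(9.1, 16.95).
Mode = (α−1)/β = 0.4779.

0.4779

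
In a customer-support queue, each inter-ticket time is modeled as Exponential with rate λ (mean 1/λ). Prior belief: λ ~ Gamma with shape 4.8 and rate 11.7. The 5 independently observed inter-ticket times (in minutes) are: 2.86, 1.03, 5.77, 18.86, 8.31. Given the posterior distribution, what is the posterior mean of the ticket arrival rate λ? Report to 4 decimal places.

With a Gamma(shape α, rate β) prior on the exponential rate λ, the posterior after n observations with total T = Σxᵢ is Gamma(α+n, β+T).
Sum of observations T = 36.83 minutes; n = 5.
Posterior: Gamma(4.8+5, 11.7+36.83) = Gamma(9.8, 48.53).
Posterior mean of λ = α/β = 9.8/48.53 = 0.2019.

0.2019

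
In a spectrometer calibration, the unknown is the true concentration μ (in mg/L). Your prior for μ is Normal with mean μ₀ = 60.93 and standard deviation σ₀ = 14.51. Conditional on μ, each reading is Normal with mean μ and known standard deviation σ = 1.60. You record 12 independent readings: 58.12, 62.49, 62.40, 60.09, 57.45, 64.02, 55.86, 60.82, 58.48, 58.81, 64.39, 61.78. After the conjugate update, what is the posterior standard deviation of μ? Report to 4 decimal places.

0.4616

For Normal data with known variance σ², a Normal(μ₀, σ₀²) prior on μ is conjugate. Posterior precision = 1/σ₀² + n/σ²; posterior mean is the precision-weighted average of μ₀ and x̄.
σ₀² = 14.51² = 210.5401, σ² = 1.60² = 2.56; σ² + n·σ₀² = 2.56 + 12·210.5401 = 2529.0412.
Posterior precision = 1/σ₀² + n/σ² = 1/210.5401 + 12/2.56 = (σ² + n·σ₀²)/(σ₀²σ²) = 2529.0412/(210.5401·2.56); posterior variance σₙ² = σ₀²σ²/(σ² + n·σ₀²) = 210.5401·2.56/2529.0412 = 0.213117.
Posterior SD = √σₙ² = √(210.5401·2.56/2529.0412) = 0.4616.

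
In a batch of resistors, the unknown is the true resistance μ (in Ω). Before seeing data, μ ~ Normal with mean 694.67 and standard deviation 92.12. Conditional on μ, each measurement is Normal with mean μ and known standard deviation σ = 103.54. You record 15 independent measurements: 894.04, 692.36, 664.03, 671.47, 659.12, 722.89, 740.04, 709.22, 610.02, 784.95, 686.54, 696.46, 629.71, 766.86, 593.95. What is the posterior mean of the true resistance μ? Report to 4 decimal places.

700.9178

For Normal data with known variance σ², a Normal(μ₀, σ₀²) prior on μ is conjugate. Posterior precision = 1/σ₀² + n/σ²; posterior mean is the precision-weighted average of μ₀ and x̄.
Σxᵢ = 894.04 + 692.36 + 664.03 + 671.47 + 659.12 + 722.89 + 740.04 + 709.22 + 610.02 + 784.95 + 686.54 + 696.46 + 629.71 + 766.86 + 593.95 = 10521.66, so n·x̄ = 10521.66.
σ₀² = 92.12² = 8486.0944, σ² = 103.54² = 10720.5316; σ² + n·σ₀² = 10720.5316 + 15·8486.0944 = 138011.9476.
Posterior mean = (μ₀/σ₀² + n·x̄/σ²)/(1/σ₀² + n/σ²) = (σ²·μ₀ + σ₀²·n·x̄)/(σ² + n·σ₀²) = (10720.5316·694.67 + 8486.0944·10521.66)/138011.9476 = 96735031.691276/138011.9476 = 700.9178.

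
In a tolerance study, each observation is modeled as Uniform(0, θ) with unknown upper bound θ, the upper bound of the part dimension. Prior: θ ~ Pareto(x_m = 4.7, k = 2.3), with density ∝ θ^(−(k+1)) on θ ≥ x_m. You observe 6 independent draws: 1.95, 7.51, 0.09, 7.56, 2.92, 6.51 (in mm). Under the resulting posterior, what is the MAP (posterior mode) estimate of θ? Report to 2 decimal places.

A Pareto(scale x_m, shape k) prior on the upper bound θ of Uniform(0, θ) is conjugate: posterior is Pareto(max(x_m, max xᵢ), k + n).
Sample maximum = 7.56; prior scale x_m = 4.7 → posterior scale = max = 7.56.
Posterior shape = 2.3 + 6 = 8.3.
The Pareto density is decreasing on [x_m, ∞), so the mode is x_m = 7.56.

7.56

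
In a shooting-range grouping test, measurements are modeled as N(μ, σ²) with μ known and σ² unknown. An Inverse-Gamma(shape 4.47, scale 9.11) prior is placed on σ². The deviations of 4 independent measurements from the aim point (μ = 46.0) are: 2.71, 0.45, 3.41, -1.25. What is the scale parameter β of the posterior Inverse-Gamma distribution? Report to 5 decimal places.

19.47860

With known mean μ and an Inverse-Gamma(α, β) prior on σ², the Normal likelihood is conjugate: posterior is Inv-Gamma(α + n/2, β + Σ(xᵢ−μ)²/2).
Σ(xᵢ−μ)² = (2.71)² + (0.45)² + (3.41)² + (-1.25)² = 20.7372.
Posterior: Inv-Gamma(4.47 + 4/2, 9.11 + 20.7372/2) = Inv-Gamma(6.47, 19.47860).
Posterior β = 19.47860.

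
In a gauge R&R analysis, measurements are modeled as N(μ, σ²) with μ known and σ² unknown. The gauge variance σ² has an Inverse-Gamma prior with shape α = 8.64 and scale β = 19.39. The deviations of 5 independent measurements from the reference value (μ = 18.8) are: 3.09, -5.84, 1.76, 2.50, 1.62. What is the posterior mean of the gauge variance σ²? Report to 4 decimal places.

4.6551

With known mean μ and an Inverse-Gamma(α, β) prior on σ², the Normal likelihood is conjugate: posterior is Inv-Gamma(α + n/2, β + Σ(xᵢ−μ)²/2).
Σ(xᵢ−μ)² = (3.09)² + (-5.84)² + (1.76)² + (2.50)² + (1.62)² = 55.6257.
Posterior: Inv-Gamma(8.64 + 5/2, 19.39 + 55.6257/2) = Inv-Gamma(11.14, 47.20285).
E[σ²|data] = β/(α−1) = 47.20285/10.14 = 4.6551.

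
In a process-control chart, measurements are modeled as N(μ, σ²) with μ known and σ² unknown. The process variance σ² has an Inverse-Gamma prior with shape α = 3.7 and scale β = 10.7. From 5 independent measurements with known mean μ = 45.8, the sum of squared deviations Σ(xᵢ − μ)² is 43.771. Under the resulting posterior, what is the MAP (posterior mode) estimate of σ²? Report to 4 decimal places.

4.5258

With known mean μ and an Inverse-Gamma(α, β) prior on σ², the Normal likelihood is conjugate: posterior is Inv-Gamma(α + n/2, β + Σ(xᵢ−μ)²/2).
Posterior: Inv-Gamma(3.7 + 5/2, 10.7 + 43.771/2) = Inv-Gamma(6.20, 32.5855).
Mode = β/(α+1) = 32.5855/7.20 = 4.5258.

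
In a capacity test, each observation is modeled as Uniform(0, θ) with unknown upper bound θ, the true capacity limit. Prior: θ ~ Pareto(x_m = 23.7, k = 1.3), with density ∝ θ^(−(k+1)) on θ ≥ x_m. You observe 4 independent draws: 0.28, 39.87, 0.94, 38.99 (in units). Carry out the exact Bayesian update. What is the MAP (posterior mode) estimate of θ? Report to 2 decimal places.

A Pareto(scale x_m, shape k) prior on the upper bound θ of Uniform(0, θ) is conjugate: posterior is Pareto(max(x_m, max xᵢ), k + n).
Sample maximum = 39.87; prior scale x_m = 23.7 → posterior scale = max = 39.87.
Posterior shape = 1.3 + 4 = 5.3.
The Pareto density is decreasing on [x_m, ∞), so the mode is x_m = 39.87.

39.87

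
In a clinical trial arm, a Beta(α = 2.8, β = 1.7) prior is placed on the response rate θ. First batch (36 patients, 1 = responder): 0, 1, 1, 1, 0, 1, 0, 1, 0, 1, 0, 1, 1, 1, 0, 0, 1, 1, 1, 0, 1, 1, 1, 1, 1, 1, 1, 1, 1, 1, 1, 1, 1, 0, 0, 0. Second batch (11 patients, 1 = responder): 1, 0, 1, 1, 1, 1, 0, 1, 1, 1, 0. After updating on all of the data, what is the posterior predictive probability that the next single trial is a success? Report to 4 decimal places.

0.6951

The Beta prior is conjugate to a Binomial/Bernoulli likelihood; the update adds successes to α and failures to β.
After batch 1: Beta(2.8+25, 1.7+11) = Beta(27.8, 12.7).
After batch 2: Beta(27.8+8, 12.7+3) = Beta(35.8, 15.7).
For a single future Bernoulli trial, P(success | data) = α/(α+β) = 0.6951.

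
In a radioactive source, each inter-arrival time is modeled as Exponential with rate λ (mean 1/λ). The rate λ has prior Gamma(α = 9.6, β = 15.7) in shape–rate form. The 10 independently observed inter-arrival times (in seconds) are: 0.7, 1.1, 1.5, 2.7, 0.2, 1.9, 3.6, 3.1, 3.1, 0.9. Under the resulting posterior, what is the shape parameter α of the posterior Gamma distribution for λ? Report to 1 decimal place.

19.6

With a Gamma(shape α, rate β) prior on the exponential rate λ, the posterior after n observations with total T = Σxᵢ is Gamma(α+n, β+T).
Sum of observations T = 18.8 seconds; n = 10.
Posterior: Gamma(9.6+10, 15.7+18.8) = Gamma(19.6, 34.5).
Posterior α = 19.6.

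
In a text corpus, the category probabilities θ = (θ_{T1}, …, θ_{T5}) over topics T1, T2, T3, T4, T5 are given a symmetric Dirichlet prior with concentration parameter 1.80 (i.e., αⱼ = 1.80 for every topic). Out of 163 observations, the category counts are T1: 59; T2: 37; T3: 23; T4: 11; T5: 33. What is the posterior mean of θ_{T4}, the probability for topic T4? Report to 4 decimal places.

The Dirichlet prior is conjugate to the Multinomial likelihood: each posterior αⱼ = prior αⱼ + observed count nⱼ.
Posterior concentration: (60.80, 38.80, 24.80, 12.80, 34.80), total = 172.00.
E[θ_{T4}|data] = α_{T4}/Σα = 12.80/172.00 = 0.0744.

0.0744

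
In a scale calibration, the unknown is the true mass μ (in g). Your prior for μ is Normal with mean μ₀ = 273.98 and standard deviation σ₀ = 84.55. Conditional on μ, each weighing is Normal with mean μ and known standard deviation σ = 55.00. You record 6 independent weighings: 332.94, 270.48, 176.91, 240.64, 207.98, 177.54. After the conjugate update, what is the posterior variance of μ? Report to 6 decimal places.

470.952454

For Normal data with known variance σ², a Normal(μ₀, σ₀²) prior on μ is conjugate. Posterior precision = 1/σ₀² + n/σ²; posterior mean is the precision-weighted average of μ₀ and x̄.
σ₀² = 84.55² = 7148.7025, σ² = 55.00² = 3025; σ² + n·σ₀² = 3025 + 6·7148.7025 = 45917.215.
Posterior precision = 1/σ₀² + n/σ² = 1/7148.7025 + 6/3025 = (σ² + n·σ₀²)/(σ₀²σ²) = 45917.215/(7148.7025·3025); posterior variance σₙ² = σ₀²σ²/(σ² + n·σ₀²) = 7148.7025·3025/45917.215 = 470.952454.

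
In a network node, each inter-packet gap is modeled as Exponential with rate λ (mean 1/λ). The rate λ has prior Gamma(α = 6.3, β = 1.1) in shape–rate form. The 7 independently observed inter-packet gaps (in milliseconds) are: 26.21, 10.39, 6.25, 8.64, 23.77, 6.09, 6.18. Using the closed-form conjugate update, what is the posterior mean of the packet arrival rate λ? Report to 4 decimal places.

0.1501

With a Gamma(shape α, rate β) prior on the exponential rate λ, the posterior after n observations with total T = Σxᵢ is Gamma(α+n, β+T).
Sum of observations T = 87.53 milliseconds; n = 7.
Posterior: Gamma(6.3+7, 1.1+87.53) = Gamma(13.3, 88.63).
Posterior mean of λ = α/β = 13.3/88.63 = 0.1501.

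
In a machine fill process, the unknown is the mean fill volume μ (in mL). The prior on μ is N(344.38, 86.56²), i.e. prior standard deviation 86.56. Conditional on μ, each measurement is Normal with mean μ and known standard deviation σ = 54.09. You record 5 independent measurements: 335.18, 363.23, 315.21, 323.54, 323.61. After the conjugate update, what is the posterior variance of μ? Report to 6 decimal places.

For Normal data with known variance σ², a Normal(μ₀, σ₀²) prior on μ is conjugate. Posterior precision = 1/σ₀² + n/σ²; posterior mean is the precision-weighted average of μ₀ and x̄.
σ₀² = 86.56² = 7492.6336, σ² = 54.09² = 2925.7281; σ² + n·σ₀² = 2925.7281 + 5·7492.6336 = 40388.8961.
Posterior precision = 1/σ₀² + n/σ² = 1/7492.6336 + 5/2925.7281 = (σ² + n·σ₀²)/(σ₀²σ²) = 40388.8961/(7492.6336·2925.7281); posterior variance σₙ² = σ₀²σ²/(σ² + n·σ₀²) = 7492.6336·2925.7281/40388.8961 = 542.758302.

542.758302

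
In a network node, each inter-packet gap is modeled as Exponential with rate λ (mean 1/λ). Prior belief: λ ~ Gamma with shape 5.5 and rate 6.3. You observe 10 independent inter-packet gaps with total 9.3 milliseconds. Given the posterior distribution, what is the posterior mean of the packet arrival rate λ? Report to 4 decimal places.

With a Gamma(shape α, rate β) prior on the exponential rate λ, the posterior after n observations with total T = Σxᵢ is Gamma(α+n, β+T).
Posterior: Gamma(5.5+10, 6.3+9.3) = Gamma(15.5, 15.6).
Posterior mean of λ = α/β = 15.5/15.6 = 0.9936.

0.9936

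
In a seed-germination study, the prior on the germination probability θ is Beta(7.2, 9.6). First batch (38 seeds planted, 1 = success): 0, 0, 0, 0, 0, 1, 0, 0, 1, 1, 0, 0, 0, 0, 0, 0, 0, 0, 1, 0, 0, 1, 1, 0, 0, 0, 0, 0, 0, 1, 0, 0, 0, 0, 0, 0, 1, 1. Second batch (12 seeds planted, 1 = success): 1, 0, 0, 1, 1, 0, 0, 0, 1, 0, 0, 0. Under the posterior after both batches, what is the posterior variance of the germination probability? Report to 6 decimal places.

0.003111

The Beta prior is conjugate to a Binomial/Bernoulli likelihood; the update adds successes to α and failures to β.
After batch 1: Beta(7.2+9, 9.6+29) = Beta(16.2, 38.6).
After batch 2: Beta(16.2+4, 38.6+8) = Beta(20.2, 46.6).
Var = αβ/((α+β)²(α+β+1)) = 20.2·46.6/(66.8²·67.8) = 0.003111.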